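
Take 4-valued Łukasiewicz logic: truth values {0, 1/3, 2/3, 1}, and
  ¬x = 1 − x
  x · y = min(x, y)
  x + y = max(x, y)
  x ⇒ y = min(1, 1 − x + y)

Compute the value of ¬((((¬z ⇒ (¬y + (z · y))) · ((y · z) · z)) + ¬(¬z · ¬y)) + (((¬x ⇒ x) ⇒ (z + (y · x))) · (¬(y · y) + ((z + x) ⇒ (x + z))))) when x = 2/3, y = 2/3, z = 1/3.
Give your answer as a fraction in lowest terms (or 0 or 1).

¬z = ¬1/3 = 2/3
¬y = ¬2/3 = 1/3
z · y = 1/3 · 2/3 = 1/3
¬y + (z · y) = 1/3 + 1/3 = 1/3
¬z ⇒ (¬y + (z · y)) = 2/3 ⇒ 1/3 = 2/3
y · z = 2/3 · 1/3 = 1/3
(y · z) · z = 1/3 · 1/3 = 1/3
(¬z ⇒ (¬y + (z · y))) · ((y · z) · z) = 2/3 · 1/3 = 1/3
¬z = ¬1/3 = 2/3
¬y = ¬2/3 = 1/3
¬z · ¬y = 2/3 · 1/3 = 1/3
¬(¬z · ¬y) = ¬1/3 = 2/3
((¬z ⇒ (¬y + (z · y))) · ((y · z) · z)) + ¬(¬z · ¬y) = 1/3 + 2/3 = 2/3
¬x = ¬2/3 = 1/3
¬x ⇒ x = 1/3 ⇒ 2/3 = 1
y · x = 2/3 · 2/3 = 2/3
z + (y · x) = 1/3 + 2/3 = 2/3
(¬x ⇒ x) ⇒ (z + (y · x)) = 1 ⇒ 2/3 = 2/3
y · y = 2/3 · 2/3 = 2/3
¬(y · y) = ¬2/3 = 1/3
z + x = 1/3 + 2/3 = 2/3
x + z = 2/3 + 1/3 = 2/3
(z + x) ⇒ (x + z) = 2/3 ⇒ 2/3 = 1
¬(y · y) + ((z + x) ⇒ (x + z)) = 1/3 + 1 = 1
((¬x ⇒ x) ⇒ (z + (y · x))) · (¬(y · y) + ((z + x) ⇒ (x + z))) = 2/3 · 1 = 2/3
(((¬z ⇒ (¬y + (z · y))) · ((y · z) · z)) + ¬(¬z · ¬y)) + (((¬x ⇒ x) ⇒ (z + (y · x))) · (¬(y · y) + ((z + x) ⇒ (x + z)))) = 2/3 + 2/3 = 2/3
¬((((¬z ⇒ (¬y + (z · y))) · ((y · z) · z)) + ¬(¬z · ¬y)) + (((¬x ⇒ x) ⇒ (z + (y · x))) · (¬(y · y) + ((z + x) ⇒ (x + z))))) = ¬2/3 = 1/3

1/3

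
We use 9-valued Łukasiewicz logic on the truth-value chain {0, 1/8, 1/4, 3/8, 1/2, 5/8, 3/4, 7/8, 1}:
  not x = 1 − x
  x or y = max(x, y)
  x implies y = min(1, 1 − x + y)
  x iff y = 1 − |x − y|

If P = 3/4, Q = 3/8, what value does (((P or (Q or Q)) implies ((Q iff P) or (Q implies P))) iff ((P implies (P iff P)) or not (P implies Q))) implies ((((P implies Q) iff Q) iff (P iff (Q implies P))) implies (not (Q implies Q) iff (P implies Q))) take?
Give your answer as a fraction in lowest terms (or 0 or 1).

Q or Q = 3/8 or 3/8 = 3/8
P or (Q or Q) = 3/4 or 3/8 = 3/4
Q iff P = 3/8 iff 3/4 = 5/8
Q implies P = 3/8 implies 3/4 = 1
(Q iff P) or (Q implies P) = 5/8 or 1 = 1
(P or (Q or Q)) implies ((Q iff P) or (Q implies P)) = 3/4 implies 1 = 1
P iff P = 3/4 iff 3/4 = 1
P implies (P iff P) = 3/4 implies 1 = 1
P implies Q = 3/4 implies 3/8 = 5/8
not (P implies Q) = not 5/8 = 3/8
(P implies (P iff P)) or not (P implies Q) = 1 or 3/8 = 1
((P or (Q or Q)) implies ((Q iff P) or (Q implies P))) iff ((P implies (P iff P)) or not (P implies Q)) = 1 iff 1 = 1
P implies Q = 3/4 implies 3/8 = 5/8
(P implies Q) iff Q = 5/8 iff 3/8 = 3/4
Q implies P = 3/8 implies 3/4 = 1
P iff (Q implies P) = 3/4 iff 1 = 3/4
((P implies Q) iff Q) iff (P iff (Q implies P)) = 3/4 iff 3/4 = 1
Q implies Q = 3/8 implies 3/8 = 1
not (Q implies Q) = not 1 = 0
P implies Q = 3/4 implies 3/8 = 5/8
not (Q implies Q) iff (P implies Q) = 0 iff 5/8 = 3/8
(((P implies Q) iff Q) iff (P iff (Q implies P))) implies (not (Q implies Q) iff (P implies Q)) = 1 implies 3/8 = 3/8
(((P or (Q or Q)) implies ((Q iff P) or (Q implies P))) iff ((P implies (P iff P)) or not (P implies Q))) implies ((((P implies Q) iff Q) iff (P iff (Q implies P))) implies (not (Q implies Q) iff (P implies Q))) = 1 implies 3/8 = 3/8

3/8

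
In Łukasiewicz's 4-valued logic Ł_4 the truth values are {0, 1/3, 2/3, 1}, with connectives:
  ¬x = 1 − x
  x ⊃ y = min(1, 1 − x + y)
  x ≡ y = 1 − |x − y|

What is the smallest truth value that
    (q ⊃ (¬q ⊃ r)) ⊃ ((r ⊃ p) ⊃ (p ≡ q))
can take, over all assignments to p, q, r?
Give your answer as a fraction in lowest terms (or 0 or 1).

0

Take p = 0, q = 1, r = 0:
¬q = ¬1 = 0
¬q ⊃ r = 0 ⊃ 0 = 1
q ⊃ (¬q ⊃ r) = 1 ⊃ 1 = 1
r ⊃ p = 0 ⊃ 0 = 1
p ≡ q = 0 ≡ 1 = 0
(r ⊃ p) ⊃ (p ≡ q) = 1 ⊃ 0 = 0
(q ⊃ (¬q ⊃ r)) ⊃ ((r ⊃ p) ⊃ (p ≡ q)) = 1 ⊃ 0 = 0
No assignment yields a value below 0, so this is the minimum.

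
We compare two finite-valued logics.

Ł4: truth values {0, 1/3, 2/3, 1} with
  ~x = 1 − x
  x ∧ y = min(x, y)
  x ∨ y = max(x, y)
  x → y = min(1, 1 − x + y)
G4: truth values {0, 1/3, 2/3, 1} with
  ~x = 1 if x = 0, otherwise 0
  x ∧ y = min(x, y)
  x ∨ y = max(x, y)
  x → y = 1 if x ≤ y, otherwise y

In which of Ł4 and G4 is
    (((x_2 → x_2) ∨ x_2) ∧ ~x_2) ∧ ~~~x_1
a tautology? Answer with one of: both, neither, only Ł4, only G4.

neither

In Ł4: at x_1 = 0, x_2 = 1/3 the value is 2/3 — not a tautology.
In G4: at x_1 = 0, x_2 = 1/3 the value is 0 — not a tautology.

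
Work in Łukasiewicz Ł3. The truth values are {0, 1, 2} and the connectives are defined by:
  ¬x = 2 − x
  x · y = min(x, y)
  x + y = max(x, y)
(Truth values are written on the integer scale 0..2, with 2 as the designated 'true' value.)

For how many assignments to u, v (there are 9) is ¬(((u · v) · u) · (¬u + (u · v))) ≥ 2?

u = 0, v = 0 ↦ 2  ≥
u = 0, v = 1 ↦ 2  ≥
u = 0, v = 2 ↦ 2  ≥
u = 1, v = 0 ↦ 2  ≥
u = 1, v = 1 ↦ 1  <
u = 1, v = 2 ↦ 1  <
u = 2, v = 0 ↦ 2  ≥
u = 2, v = 1 ↦ 1  <
u = 2, v = 2 ↦ 0  <
So 5 of the 9 assignments meet the threshold.

5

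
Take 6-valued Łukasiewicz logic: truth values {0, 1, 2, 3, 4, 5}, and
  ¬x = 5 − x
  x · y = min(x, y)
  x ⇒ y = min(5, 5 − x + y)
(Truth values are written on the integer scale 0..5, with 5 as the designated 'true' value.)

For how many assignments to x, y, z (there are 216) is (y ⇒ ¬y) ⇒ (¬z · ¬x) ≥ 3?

value 5: 59 assignments (counts)
value 4: 23 assignments (counts)
value 3: 33 assignments (counts)
value 2: 30 assignments
value 1: 38 assignments
value 0: 33 assignments
So 115 of the 216 assignments meet the threshold.

115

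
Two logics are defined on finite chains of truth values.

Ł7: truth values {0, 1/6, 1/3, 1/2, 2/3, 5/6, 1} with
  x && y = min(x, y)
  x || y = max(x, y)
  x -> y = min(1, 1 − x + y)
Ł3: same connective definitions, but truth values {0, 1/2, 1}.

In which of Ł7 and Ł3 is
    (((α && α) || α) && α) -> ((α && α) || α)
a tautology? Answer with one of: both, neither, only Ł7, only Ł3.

both

In Ł7: every assignment gives 1 — tautology.
In Ł3: every assignment gives 1 — tautology.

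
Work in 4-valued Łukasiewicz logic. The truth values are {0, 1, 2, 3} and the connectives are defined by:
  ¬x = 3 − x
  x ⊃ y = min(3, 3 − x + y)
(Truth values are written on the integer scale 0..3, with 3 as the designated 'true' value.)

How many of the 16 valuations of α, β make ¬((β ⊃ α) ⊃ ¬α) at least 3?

4

α = 0, β = 0 ↦ 0  <
α = 0, β = 1 ↦ 0  <
α = 0, β = 2 ↦ 0  <
α = 0, β = 3 ↦ 0  <
α = 1, β = 0 ↦ 1  <
α = 1, β = 1 ↦ 1  <
α = 1, β = 2 ↦ 0  <
α = 1, β = 3 ↦ 0  <
α = 2, β = 0 ↦ 2  <
α = 2, β = 1 ↦ 2  <
α = 2, β = 2 ↦ 2  <
α = 2, β = 3 ↦ 1  <
α = 3, β = 0 ↦ 3  ≥
α = 3, β = 1 ↦ 3  ≥
α = 3, β = 2 ↦ 3  ≥
α = 3, β = 3 ↦ 3  ≥
So 4 of the 16 assignments meet the threshold.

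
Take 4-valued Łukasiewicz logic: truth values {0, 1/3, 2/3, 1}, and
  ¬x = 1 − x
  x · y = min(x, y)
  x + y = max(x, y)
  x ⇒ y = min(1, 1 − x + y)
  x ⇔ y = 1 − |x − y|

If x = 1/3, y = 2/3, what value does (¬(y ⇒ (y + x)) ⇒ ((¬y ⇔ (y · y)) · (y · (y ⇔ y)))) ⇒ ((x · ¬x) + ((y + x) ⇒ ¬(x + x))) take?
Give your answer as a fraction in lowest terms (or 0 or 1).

y + x = 2/3 + 1/3 = 2/3
y ⇒ (y + x) = 2/3 ⇒ 2/3 = 1
¬(y ⇒ (y + x)) = ¬1 = 0
¬y = ¬2/3 = 1/3
y · y = 2/3 · 2/3 = 2/3
¬y ⇔ (y · y) = 1/3 ⇔ 2/3 = 2/3
y ⇔ y = 2/3 ⇔ 2/3 = 1
y · (y ⇔ y) = 2/3 · 1 = 2/3
(¬y ⇔ (y · y)) · (y · (y ⇔ y)) = 2/3 · 2/3 = 2/3
¬(y ⇒ (y + x)) ⇒ ((¬y ⇔ (y · y)) · (y · (y ⇔ y))) = 0 ⇒ 2/3 = 1
¬x = ¬1/3 = 2/3
x · ¬x = 1/3 · 2/3 = 1/3
y + x = 2/3 + 1/3 = 2/3
x + x = 1/3 + 1/3 = 1/3
¬(x + x) = ¬1/3 = 2/3
(y + x) ⇒ ¬(x + x) = 2/3 ⇒ 2/3 = 1
(x · ¬x) + ((y + x) ⇒ ¬(x + x)) = 1/3 + 1 = 1
(¬(y ⇒ (y + x)) ⇒ ((¬y ⇔ (y · y)) · (y · (y ⇔ y)))) ⇒ ((x · ¬x) + ((y + x) ⇒ ¬(x + x))) = 1 ⇒ 1 = 1

1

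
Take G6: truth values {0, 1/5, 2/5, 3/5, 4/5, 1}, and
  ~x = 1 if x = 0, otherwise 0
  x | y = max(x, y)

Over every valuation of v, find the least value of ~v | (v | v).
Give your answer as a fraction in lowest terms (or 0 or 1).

Take v = 1/5:
~v = ~1/5 = 0
v | v = 1/5 | 1/5 = 1/5
~v | (v | v) = 0 | 1/5 = 1/5
No assignment yields a value below 1/5, so this is the minimum.

1/5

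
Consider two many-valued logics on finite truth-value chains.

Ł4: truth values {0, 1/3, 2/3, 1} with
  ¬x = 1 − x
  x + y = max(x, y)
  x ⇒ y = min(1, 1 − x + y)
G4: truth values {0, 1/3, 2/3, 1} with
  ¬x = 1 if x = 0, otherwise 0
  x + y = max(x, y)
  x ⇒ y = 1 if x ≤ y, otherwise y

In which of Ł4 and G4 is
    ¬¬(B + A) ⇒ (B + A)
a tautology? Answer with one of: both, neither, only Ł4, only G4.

In Ł4: every assignment gives 1 — tautology.
In G4: at A = 0, B = 1/3 the value is 1/3 — not a tautology.

only Ł4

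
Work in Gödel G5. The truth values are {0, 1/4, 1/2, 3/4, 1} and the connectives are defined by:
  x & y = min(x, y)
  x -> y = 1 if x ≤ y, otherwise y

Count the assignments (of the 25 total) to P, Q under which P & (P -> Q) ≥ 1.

1

value 1: 1 assignment (counts)
value 3/4: 3 assignments
value 1/2: 5 assignments
value 1/4: 7 assignments
value 0: 9 assignments
So 1 of the 25 assignments meets the threshold.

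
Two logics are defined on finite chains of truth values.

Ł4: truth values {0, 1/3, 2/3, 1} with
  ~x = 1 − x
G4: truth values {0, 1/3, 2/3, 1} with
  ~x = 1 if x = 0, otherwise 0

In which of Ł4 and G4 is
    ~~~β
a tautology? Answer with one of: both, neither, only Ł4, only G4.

neither

In Ł4: at β = 1/3 the value is 2/3 — not a tautology.
In G4: at β = 1/3 the value is 0 — not a tautology.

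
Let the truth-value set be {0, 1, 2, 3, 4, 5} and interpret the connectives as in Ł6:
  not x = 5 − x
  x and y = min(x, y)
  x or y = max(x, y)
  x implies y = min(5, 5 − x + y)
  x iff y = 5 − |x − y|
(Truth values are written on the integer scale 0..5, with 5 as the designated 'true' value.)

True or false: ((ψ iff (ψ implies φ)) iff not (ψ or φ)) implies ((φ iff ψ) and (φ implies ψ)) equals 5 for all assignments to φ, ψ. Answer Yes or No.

No

Counterexample: take φ = 0, ψ = 2.
ψ implies φ = 2 implies 0 = 3
ψ iff (ψ implies φ) = 2 iff 3 = 4
ψ or φ = 2 or 0 = 2
not (ψ or φ) = not 2 = 3
(ψ iff (ψ implies φ)) iff not (ψ or φ) = 4 iff 3 = 4
φ iff ψ = 0 iff 2 = 3
φ implies ψ = 0 implies 2 = 5
(φ iff ψ) and (φ implies ψ) = 3 and 5 = 3
((ψ iff (ψ implies φ)) iff not (ψ or φ)) implies ((φ iff ψ) and (φ implies ψ)) = 4 implies 3 = 4
This gives 4 ≠ 5.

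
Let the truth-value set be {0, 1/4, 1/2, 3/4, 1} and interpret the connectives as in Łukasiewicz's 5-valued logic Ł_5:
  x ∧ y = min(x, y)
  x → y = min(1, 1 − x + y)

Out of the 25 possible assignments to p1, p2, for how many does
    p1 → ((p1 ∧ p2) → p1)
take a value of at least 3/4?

value 1: 25 assignments (counts)
So 25 of the 25 assignments meet the threshold.

25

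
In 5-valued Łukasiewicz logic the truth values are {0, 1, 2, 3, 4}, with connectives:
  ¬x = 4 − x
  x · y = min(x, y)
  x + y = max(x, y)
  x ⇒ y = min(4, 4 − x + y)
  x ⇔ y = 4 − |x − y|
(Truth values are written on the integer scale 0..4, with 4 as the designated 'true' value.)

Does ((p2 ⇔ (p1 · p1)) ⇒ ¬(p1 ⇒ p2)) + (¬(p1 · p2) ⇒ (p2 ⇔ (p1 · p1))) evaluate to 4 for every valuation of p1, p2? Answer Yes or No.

Counterexample: take p1 = 0, p2 = 1.
p1 · p1 = 0 · 0 = 0
p2 ⇔ (p1 · p1) = 1 ⇔ 0 = 3
p1 ⇒ p2 = 0 ⇒ 1 = 4
¬(p1 ⇒ p2) = ¬4 = 0
(p2 ⇔ (p1 · p1)) ⇒ ¬(p1 ⇒ p2) = 3 ⇒ 0 = 1
p1 · p2 = 0 · 1 = 0
¬(p1 · p2) = ¬0 = 4
p1 · p1 = 0 · 0 = 0
p2 ⇔ (p1 · p1) = 1 ⇔ 0 = 3
¬(p1 · p2) ⇒ (p2 ⇔ (p1 · p1)) = 4 ⇒ 3 = 3
((p2 ⇔ (p1 · p1)) ⇒ ¬(p1 ⇒ p2)) + (¬(p1 · p2) ⇒ (p2 ⇔ (p1 · p1))) = 1 + 3 = 3
This gives 3 ≠ 4.

No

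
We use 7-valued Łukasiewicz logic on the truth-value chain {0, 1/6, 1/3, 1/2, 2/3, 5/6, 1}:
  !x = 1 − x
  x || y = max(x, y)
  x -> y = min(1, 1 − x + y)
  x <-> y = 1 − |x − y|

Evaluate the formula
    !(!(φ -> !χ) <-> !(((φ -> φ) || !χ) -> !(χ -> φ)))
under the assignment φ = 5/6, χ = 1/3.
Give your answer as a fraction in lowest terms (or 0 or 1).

!χ = !1/3 = 2/3
φ -> !χ = 5/6 -> 2/3 = 5/6
!(φ -> !χ) = !5/6 = 1/6
φ -> φ = 5/6 -> 5/6 = 1
!χ = !1/3 = 2/3
(φ -> φ) || !χ = 1 || 2/3 = 1
χ -> φ = 1/3 -> 5/6 = 1
!(χ -> φ) = !1 = 0
((φ -> φ) || !χ) -> !(χ -> φ) = 1 -> 0 = 0
!(((φ -> φ) || !χ) -> !(χ -> φ)) = !0 = 1
!(φ -> !χ) <-> !(((φ -> φ) || !χ) -> !(χ -> φ)) = 1/6 <-> 1 = 1/6
!(!(φ -> !χ) <-> !(((φ -> φ) || !χ) -> !(χ -> φ))) = !1/6 = 5/6

5/6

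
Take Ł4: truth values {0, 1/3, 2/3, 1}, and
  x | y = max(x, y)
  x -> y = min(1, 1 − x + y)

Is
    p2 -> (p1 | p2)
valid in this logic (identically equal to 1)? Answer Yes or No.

Yes

p1 = 0, p2 = 0 ↦ 1
p1 = 0, p2 = 1/3 ↦ 1
p1 = 0, p2 = 2/3 ↦ 1
p1 = 0, p2 = 1 ↦ 1
p1 = 1/3, p2 = 0 ↦ 1
p1 = 1/3, p2 = 1/3 ↦ 1
p1 = 1/3, p2 = 2/3 ↦ 1
p1 = 1/3, p2 = 1 ↦ 1
p1 = 2/3, p2 = 0 ↦ 1
p1 = 2/3, p2 = 1/3 ↦ 1
p1 = 2/3, p2 = 2/3 ↦ 1
p1 = 2/3, p2 = 1 ↦ 1
p1 = 1, p2 = 0 ↦ 1
p1 = 1, p2 = 1/3 ↦ 1
p1 = 1, p2 = 2/3 ↦ 1
p1 = 1, p2 = 1 ↦ 1
Every assignment gives a value ≥ 1.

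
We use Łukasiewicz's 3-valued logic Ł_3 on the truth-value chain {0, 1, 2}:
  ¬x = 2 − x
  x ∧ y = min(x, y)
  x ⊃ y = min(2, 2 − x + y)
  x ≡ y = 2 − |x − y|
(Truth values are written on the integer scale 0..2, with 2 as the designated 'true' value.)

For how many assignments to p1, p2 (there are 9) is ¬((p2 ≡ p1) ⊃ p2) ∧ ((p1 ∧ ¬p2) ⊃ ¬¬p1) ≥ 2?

1

p1 = 0, p2 = 0 ↦ 2  ≥
p1 = 0, p2 = 1 ↦ 0  <
p1 = 0, p2 = 2 ↦ 0  <
p1 = 1, p2 = 0 ↦ 1  <
p1 = 1, p2 = 1 ↦ 1  <
p1 = 1, p2 = 2 ↦ 0  <
p1 = 2, p2 = 0 ↦ 0  <
p1 = 2, p2 = 1 ↦ 0  <
p1 = 2, p2 = 2 ↦ 0  <
So 1 of the 9 assignments meets the threshold.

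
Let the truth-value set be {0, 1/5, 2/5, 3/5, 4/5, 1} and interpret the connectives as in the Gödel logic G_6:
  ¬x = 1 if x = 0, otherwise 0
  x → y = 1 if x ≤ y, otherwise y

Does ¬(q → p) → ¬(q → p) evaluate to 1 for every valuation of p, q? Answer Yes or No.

Yes

At p = 3/5, q = 4/5, for instance:
q → p = 4/5 → 3/5 = 3/5
¬(q → p) = ¬3/5 = 0
¬(q → p) → ¬(q → p) = 0 → 0 = 1
and checking the remaining 35 assignments likewise gives ≥ 1 in every case.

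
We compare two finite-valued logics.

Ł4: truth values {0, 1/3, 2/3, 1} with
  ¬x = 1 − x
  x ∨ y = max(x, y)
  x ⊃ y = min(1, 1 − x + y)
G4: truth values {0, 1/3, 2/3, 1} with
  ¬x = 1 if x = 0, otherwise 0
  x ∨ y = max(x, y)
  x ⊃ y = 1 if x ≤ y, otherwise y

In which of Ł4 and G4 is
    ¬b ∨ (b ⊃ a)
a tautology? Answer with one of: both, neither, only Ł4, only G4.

In Ł4: at a = 0, b = 1/3 the value is 2/3 — not a tautology.
In G4: at a = 0, b = 1/3 the value is 0 — not a tautology.

neither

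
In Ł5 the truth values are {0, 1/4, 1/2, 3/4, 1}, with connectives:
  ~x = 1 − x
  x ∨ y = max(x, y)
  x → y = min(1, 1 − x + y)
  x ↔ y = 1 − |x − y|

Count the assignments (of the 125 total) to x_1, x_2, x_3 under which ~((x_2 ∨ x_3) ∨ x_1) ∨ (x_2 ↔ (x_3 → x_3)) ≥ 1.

26

value 1: 26 assignments (counts)
value 3/4: 32 assignments
value 1/2: 35 assignments
value 1/4: 23 assignments
value 0: 9 assignments
So 26 of the 125 assignments meet the threshold.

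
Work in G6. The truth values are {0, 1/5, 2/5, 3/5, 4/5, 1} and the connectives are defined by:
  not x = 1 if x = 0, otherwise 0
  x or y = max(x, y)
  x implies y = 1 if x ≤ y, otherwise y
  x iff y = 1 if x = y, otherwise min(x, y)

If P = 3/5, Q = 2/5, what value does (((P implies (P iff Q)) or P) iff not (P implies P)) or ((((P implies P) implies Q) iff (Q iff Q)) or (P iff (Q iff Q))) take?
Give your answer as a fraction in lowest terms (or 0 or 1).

3/5

P iff Q = 3/5 iff 2/5 = 2/5
P implies (P iff Q) = 3/5 implies 2/5 = 2/5
(P implies (P iff Q)) or P = 2/5 or 3/5 = 3/5
P implies P = 3/5 implies 3/5 = 1
not (P implies P) = not 1 = 0
((P implies (P iff Q)) or P) iff not (P implies P) = 3/5 iff 0 = 0
P implies P = 3/5 implies 3/5 = 1
(P implies P) implies Q = 1 implies 2/5 = 2/5
Q iff Q = 2/5 iff 2/5 = 1
((P implies P) implies Q) iff (Q iff Q) = 2/5 iff 1 = 2/5
Q iff Q = 2/5 iff 2/5 = 1
P iff (Q iff Q) = 3/5 iff 1 = 3/5
(((P implies P) implies Q) iff (Q iff Q)) or (P iff (Q iff Q)) = 2/5 or 3/5 = 3/5
(((P implies (P iff Q)) or P) iff not (P implies P)) or ((((P implies P) implies Q) iff (Q iff Q)) or (P iff (Q iff Q))) = 0 or 3/5 = 3/5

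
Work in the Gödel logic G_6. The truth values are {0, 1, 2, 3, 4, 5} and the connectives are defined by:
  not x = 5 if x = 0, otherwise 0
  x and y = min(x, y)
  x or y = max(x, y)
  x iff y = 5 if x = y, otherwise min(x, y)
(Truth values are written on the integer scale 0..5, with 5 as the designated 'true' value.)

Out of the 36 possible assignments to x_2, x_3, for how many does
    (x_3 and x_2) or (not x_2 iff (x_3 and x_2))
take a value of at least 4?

value 5: 6 assignments (counts)
value 4: 3 assignments (counts)
value 3: 5 assignments
value 2: 7 assignments
value 1: 9 assignments
value 0: 6 assignments
So 9 of the 36 assignments meet the threshold.

9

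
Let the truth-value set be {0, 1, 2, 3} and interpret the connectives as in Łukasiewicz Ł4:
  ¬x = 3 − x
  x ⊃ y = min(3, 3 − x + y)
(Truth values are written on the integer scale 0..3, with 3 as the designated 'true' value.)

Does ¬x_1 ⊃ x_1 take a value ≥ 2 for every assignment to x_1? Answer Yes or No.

Counterexample: take x_1 = 0.
¬x_1 = ¬0 = 3
¬x_1 ⊃ x_1 = 3 ⊃ 0 = 0
This gives 0, which is below 2.

No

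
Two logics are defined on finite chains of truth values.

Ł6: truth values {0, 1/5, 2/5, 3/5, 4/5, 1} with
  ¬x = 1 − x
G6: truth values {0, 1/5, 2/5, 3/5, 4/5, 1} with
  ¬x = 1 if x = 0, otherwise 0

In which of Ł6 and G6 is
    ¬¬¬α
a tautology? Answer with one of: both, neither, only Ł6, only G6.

In Ł6: at α = 1/5 the value is 4/5 — not a tautology.
In G6: at α = 1/5 the value is 0 — not a tautology.

neither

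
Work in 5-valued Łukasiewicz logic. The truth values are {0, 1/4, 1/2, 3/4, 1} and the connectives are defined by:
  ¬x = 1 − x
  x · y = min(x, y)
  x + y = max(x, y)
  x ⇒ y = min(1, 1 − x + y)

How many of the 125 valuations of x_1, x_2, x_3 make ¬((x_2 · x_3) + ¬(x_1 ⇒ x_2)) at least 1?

value 1: 19 assignments (counts)
value 3/4: 34 assignments
value 1/2: 37 assignments
value 1/4: 25 assignments
value 0: 10 assignments
So 19 of the 125 assignments meet the threshold.

19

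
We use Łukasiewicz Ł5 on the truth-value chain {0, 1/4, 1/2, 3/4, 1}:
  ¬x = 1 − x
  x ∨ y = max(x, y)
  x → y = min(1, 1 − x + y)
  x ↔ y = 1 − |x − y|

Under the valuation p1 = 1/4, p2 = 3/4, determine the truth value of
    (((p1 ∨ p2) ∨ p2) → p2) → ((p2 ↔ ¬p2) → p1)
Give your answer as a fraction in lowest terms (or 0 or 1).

p1 ∨ p2 = 1/4 ∨ 3/4 = 3/4
(p1 ∨ p2) ∨ p2 = 3/4 ∨ 3/4 = 3/4
((p1 ∨ p2) ∨ p2) → p2 = 3/4 → 3/4 = 1
¬p2 = ¬3/4 = 1/4
p2 ↔ ¬p2 = 3/4 ↔ 1/4 = 1/2
(p2 ↔ ¬p2) → p1 = 1/2 → 1/4 = 3/4
(((p1 ∨ p2) ∨ p2) → p2) → ((p2 ↔ ¬p2) → p1) = 1 → 3/4 = 3/4

3/4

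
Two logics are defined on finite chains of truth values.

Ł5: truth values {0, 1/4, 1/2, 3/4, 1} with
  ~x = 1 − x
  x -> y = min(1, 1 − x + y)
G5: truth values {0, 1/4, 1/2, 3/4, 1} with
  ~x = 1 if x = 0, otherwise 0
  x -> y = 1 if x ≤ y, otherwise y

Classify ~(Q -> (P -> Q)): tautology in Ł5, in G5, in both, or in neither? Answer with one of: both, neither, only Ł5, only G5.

In Ł5: at P = 0, Q = 0 the value is 0 — not a tautology.
In G5: at P = 0, Q = 0 the value is 0 — not a tautology.

neither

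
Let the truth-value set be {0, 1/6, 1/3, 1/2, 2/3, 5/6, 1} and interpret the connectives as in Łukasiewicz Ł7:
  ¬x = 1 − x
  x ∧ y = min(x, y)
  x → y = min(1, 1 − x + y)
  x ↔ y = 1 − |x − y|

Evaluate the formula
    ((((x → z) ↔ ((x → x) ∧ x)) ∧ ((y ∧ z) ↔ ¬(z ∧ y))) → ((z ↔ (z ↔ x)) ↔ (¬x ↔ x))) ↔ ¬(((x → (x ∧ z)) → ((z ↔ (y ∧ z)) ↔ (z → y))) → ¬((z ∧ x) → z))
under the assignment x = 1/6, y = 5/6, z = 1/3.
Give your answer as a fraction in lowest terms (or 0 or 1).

x → z = 1/6 → 1/3 = 1
x → x = 1/6 → 1/6 = 1
(x → x) ∧ x = 1 ∧ 1/6 = 1/6
(x → z) ↔ ((x → x) ∧ x) = 1 ↔ 1/6 = 1/6
y ∧ z = 5/6 ∧ 1/3 = 1/3
z ∧ y = 1/3 ∧ 5/6 = 1/3
¬(z ∧ y) = ¬1/3 = 2/3
(y ∧ z) ↔ ¬(z ∧ y) = 1/3 ↔ 2/3 = 2/3
((x → z) ↔ ((x → x) ∧ x)) ∧ ((y ∧ z) ↔ ¬(z ∧ y)) = 1/6 ∧ 2/3 = 1/6
z ↔ x = 1/3 ↔ 1/6 = 5/6
z ↔ (z ↔ x) = 1/3 ↔ 5/6 = 1/2
¬x = ¬1/6 = 5/6
¬x ↔ x = 5/6 ↔ 1/6 = 1/3
(z ↔ (z ↔ x)) ↔ (¬x ↔ x) = 1/2 ↔ 1/3 = 5/6
(((x → z) ↔ ((x → x) ∧ x)) ∧ ((y ∧ z) ↔ ¬(z ∧ y))) → ((z ↔ (z ↔ x)) ↔ (¬x ↔ x)) = 1/6 → 5/6 = 1
x ∧ z = 1/6 ∧ 1/3 = 1/6
x → (x ∧ z) = 1/6 → 1/6 = 1
y ∧ z = 5/6 ∧ 1/3 = 1/3
z ↔ (y ∧ z) = 1/3 ↔ 1/3 = 1
z → y = 1/3 → 5/6 = 1
(z ↔ (y ∧ z)) ↔ (z → y) = 1 ↔ 1 = 1
(x → (x ∧ z)) → ((z ↔ (y ∧ z)) ↔ (z → y)) = 1 → 1 = 1
z ∧ x = 1/3 ∧ 1/6 = 1/6
(z ∧ x) → z = 1/6 → 1/3 = 1
¬((z ∧ x) → z) = ¬1 = 0
((x → (x ∧ z)) → ((z ↔ (y ∧ z)) ↔ (z → y))) → ¬((z ∧ x) → z) = 1 → 0 = 0
¬(((x → (x ∧ z)) → ((z ↔ (y ∧ z)) ↔ (z → y))) → ¬((z ∧ x) → z)) = ¬0 = 1
((((x → z) ↔ ((x → x) ∧ x)) ∧ ((y ∧ z) ↔ ¬(z ∧ y))) → ((z ↔ (z ↔ x)) ↔ (¬x ↔ x))) ↔ ¬(((x → (x ∧ z)) → ((z ↔ (y ∧ z)) ↔ (z → y))) → ¬((z ∧ x) → z)) = 1 ↔ 1 = 1

1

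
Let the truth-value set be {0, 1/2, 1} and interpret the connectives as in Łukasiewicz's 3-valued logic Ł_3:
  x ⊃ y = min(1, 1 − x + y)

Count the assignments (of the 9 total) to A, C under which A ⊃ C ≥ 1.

6

A = 0, C = 0 ↦ 1  ≥
A = 0, C = 1/2 ↦ 1  ≥
A = 0, C = 1 ↦ 1  ≥
A = 1/2, C = 0 ↦ 1/2  <
A = 1/2, C = 1/2 ↦ 1  ≥
A = 1/2, C = 1 ↦ 1  ≥
A = 1, C = 0 ↦ 0  <
A = 1, C = 1/2 ↦ 1/2  <
A = 1, C = 1 ↦ 1  ≥
So 6 of the 9 assignments meet the threshold.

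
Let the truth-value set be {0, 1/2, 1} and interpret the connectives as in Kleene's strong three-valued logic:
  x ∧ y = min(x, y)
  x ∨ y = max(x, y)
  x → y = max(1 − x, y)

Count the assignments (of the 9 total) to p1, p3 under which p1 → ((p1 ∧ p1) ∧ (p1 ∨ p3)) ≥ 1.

6

p1 = 0, p3 = 0 ↦ 1  ≥
p1 = 0, p3 = 1/2 ↦ 1  ≥
p1 = 0, p3 = 1 ↦ 1  ≥
p1 = 1/2, p3 = 0 ↦ 1/2  <
p1 = 1/2, p3 = 1/2 ↦ 1/2  <
p1 = 1/2, p3 = 1 ↦ 1/2  <
p1 = 1, p3 = 0 ↦ 1  ≥
p1 = 1, p3 = 1/2 ↦ 1  ≥
p1 = 1, p3 = 1 ↦ 1  ≥
So 6 of the 9 assignments meet the threshold.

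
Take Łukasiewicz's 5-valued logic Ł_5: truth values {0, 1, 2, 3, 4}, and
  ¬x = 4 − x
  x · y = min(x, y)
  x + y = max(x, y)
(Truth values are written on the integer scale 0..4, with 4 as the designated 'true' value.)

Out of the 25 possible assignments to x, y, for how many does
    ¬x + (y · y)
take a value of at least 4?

value 4: 9 assignments (counts)
value 3: 7 assignments
value 2: 5 assignments
value 1: 3 assignments
value 0: 1 assignment
So 9 of the 25 assignments meet the threshold.

9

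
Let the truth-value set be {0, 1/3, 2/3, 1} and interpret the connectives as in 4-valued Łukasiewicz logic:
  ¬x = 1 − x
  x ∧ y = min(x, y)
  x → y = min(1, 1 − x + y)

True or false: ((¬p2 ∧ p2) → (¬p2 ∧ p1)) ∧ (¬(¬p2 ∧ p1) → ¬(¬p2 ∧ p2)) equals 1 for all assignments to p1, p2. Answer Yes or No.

No

Counterexample: take p1 = 0, p2 = 1/3.
¬p2 = ¬1/3 = 2/3
¬p2 ∧ p2 = 2/3 ∧ 1/3 = 1/3
¬p2 = ¬1/3 = 2/3
¬p2 ∧ p1 = 2/3 ∧ 0 = 0
(¬p2 ∧ p2) → (¬p2 ∧ p1) = 1/3 → 0 = 2/3
¬(¬p2 ∧ p1) = ¬0 = 1
¬(¬p2 ∧ p2) = ¬1/3 = 2/3
¬(¬p2 ∧ p1) → ¬(¬p2 ∧ p2) = 1 → 2/3 = 2/3
((¬p2 ∧ p2) → (¬p2 ∧ p1)) ∧ (¬(¬p2 ∧ p1) → ¬(¬p2 ∧ p2)) = 2/3 ∧ 2/3 = 2/3
This gives 2/3 ≠ 1.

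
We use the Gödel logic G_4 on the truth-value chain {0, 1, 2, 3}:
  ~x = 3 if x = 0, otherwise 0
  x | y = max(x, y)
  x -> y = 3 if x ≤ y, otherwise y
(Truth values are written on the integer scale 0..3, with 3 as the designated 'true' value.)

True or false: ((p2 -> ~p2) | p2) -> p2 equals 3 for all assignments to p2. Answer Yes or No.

Counterexample: take p2 = 0.
~p2 = ~0 = 3
p2 -> ~p2 = 0 -> 3 = 3
(p2 -> ~p2) | p2 = 3 | 0 = 3
((p2 -> ~p2) | p2) -> p2 = 3 -> 0 = 0
This gives 0 ≠ 3.

No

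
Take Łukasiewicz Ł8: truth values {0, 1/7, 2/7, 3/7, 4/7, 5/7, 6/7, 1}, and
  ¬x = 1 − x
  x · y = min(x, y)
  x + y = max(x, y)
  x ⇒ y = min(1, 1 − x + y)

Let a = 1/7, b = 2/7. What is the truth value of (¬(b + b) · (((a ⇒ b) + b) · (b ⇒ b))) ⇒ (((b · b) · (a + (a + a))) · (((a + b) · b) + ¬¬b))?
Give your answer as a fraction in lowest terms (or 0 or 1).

3/7

b + b = 2/7 + 2/7 = 2/7
¬(b + b) = ¬2/7 = 5/7
a ⇒ b = 1/7 ⇒ 2/7 = 1
(a ⇒ b) + b = 1 + 2/7 = 1
b ⇒ b = 2/7 ⇒ 2/7 = 1
((a ⇒ b) + b) · (b ⇒ b) = 1 · 1 = 1
¬(b + b) · (((a ⇒ b) + b) · (b ⇒ b)) = 5/7 · 1 = 5/7
b · b = 2/7 · 2/7 = 2/7
a + a = 1/7 + 1/7 = 1/7
a + (a + a) = 1/7 + 1/7 = 1/7
(b · b) · (a + (a + a)) = 2/7 · 1/7 = 1/7
a + b = 1/7 + 2/7 = 2/7
(a + b) · b = 2/7 · 2/7 = 2/7
¬b = ¬2/7 = 5/7
¬¬b = ¬5/7 = 2/7
((a + b) · b) + ¬¬b = 2/7 + 2/7 = 2/7
((b · b) · (a + (a + a))) · (((a + b) · b) + ¬¬b) = 1/7 · 2/7 = 1/7
(¬(b + b) · (((a ⇒ b) + b) · (b ⇒ b))) ⇒ (((b · b) · (a + (a + a))) · (((a + b) · b) + ¬¬b)) = 5/7 ⇒ 1/7 = 3/7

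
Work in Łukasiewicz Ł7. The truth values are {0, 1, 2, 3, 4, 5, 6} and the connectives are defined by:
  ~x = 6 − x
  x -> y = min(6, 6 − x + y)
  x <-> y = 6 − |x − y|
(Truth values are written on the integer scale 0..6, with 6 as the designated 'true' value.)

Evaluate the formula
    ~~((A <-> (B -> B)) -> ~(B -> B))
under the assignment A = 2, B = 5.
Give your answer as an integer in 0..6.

4

B -> B = 5 -> 5 = 6
A <-> (B -> B) = 2 <-> 6 = 2
B -> B = 5 -> 5 = 6
~(B -> B) = ~6 = 0
(A <-> (B -> B)) -> ~(B -> B) = 2 -> 0 = 4
~((A <-> (B -> B)) -> ~(B -> B)) = ~4 = 2
~~((A <-> (B -> B)) -> ~(B -> B)) = ~2 = 4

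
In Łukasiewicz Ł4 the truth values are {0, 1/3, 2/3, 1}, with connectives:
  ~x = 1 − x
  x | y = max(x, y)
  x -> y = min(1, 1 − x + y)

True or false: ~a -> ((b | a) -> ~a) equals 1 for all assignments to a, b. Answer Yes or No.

a = 0, b = 0 ↦ 1
a = 0, b = 1/3 ↦ 1
a = 0, b = 2/3 ↦ 1
a = 0, b = 1 ↦ 1
a = 1/3, b = 0 ↦ 1
a = 1/3, b = 1/3 ↦ 1
a = 1/3, b = 2/3 ↦ 1
a = 1/3, b = 1 ↦ 1
a = 2/3, b = 0 ↦ 1
a = 2/3, b = 1/3 ↦ 1
a = 2/3, b = 2/3 ↦ 1
a = 2/3, b = 1 ↦ 1
a = 1, b = 0 ↦ 1
a = 1, b = 1/3 ↦ 1
a = 1, b = 2/3 ↦ 1
a = 1, b = 1 ↦ 1
Every assignment gives a value ≥ 1.

Yes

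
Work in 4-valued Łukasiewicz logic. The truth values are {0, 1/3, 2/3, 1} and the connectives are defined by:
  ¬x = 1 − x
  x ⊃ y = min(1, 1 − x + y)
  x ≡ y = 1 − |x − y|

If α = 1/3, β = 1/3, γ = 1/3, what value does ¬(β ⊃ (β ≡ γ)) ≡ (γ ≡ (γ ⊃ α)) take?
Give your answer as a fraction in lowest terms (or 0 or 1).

β ≡ γ = 1/3 ≡ 1/3 = 1
β ⊃ (β ≡ γ) = 1/3 ⊃ 1 = 1
¬(β ⊃ (β ≡ γ)) = ¬1 = 0
γ ⊃ α = 1/3 ⊃ 1/3 = 1
γ ≡ (γ ⊃ α) = 1/3 ≡ 1 = 1/3
¬(β ⊃ (β ≡ γ)) ≡ (γ ≡ (γ ⊃ α)) = 0 ≡ 1/3 = 2/3

2/3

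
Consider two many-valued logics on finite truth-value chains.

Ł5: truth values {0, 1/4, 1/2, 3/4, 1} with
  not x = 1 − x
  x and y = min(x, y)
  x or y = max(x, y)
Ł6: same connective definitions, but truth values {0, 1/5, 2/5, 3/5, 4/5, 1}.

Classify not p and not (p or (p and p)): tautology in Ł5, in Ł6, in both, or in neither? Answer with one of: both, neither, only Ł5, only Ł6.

neither

In Ł5: at p = 1/4 the value is 3/4 — not a tautology.
In Ł6: at p = 1/5 the value is 4/5 — not a tautology.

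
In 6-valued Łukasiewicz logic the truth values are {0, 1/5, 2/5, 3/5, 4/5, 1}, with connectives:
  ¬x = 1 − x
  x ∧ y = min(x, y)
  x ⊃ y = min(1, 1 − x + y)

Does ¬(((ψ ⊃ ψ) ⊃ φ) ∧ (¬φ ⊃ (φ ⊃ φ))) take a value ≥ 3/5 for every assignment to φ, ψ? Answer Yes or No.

No

Counterexample: take φ = 3/5, ψ = 0.
ψ ⊃ ψ = 0 ⊃ 0 = 1
(ψ ⊃ ψ) ⊃ φ = 1 ⊃ 3/5 = 3/5
¬φ = ¬3/5 = 2/5
φ ⊃ φ = 3/5 ⊃ 3/5 = 1
¬φ ⊃ (φ ⊃ φ) = 2/5 ⊃ 1 = 1
((ψ ⊃ ψ) ⊃ φ) ∧ (¬φ ⊃ (φ ⊃ φ)) = 3/5 ∧ 1 = 3/5
¬(((ψ ⊃ ψ) ⊃ φ) ∧ (¬φ ⊃ (φ ⊃ φ))) = ¬3/5 = 2/5
This gives 2/5, which is below 3/5.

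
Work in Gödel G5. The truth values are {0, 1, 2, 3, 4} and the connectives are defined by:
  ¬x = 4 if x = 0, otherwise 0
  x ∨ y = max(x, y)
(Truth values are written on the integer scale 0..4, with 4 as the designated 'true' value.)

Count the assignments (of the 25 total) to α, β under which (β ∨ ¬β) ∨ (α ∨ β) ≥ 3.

19

value 4: 13 assignments (counts)
value 3: 6 assignments (counts)
value 2: 4 assignments
value 1: 2 assignments
So 19 of the 25 assignments meet the threshold.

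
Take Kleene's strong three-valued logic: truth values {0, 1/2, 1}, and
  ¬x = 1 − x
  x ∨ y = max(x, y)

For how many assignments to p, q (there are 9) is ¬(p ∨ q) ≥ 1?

1

p = 0, q = 0 ↦ 1  ≥
p = 0, q = 1/2 ↦ 1/2  <
p = 0, q = 1 ↦ 0  <
p = 1/2, q = 0 ↦ 1/2  <
p = 1/2, q = 1/2 ↦ 1/2  <
p = 1/2, q = 1 ↦ 0  <
p = 1, q = 0 ↦ 0  <
p = 1, q = 1/2 ↦ 0  <
p = 1, q = 1 ↦ 0  <
So 1 of the 9 assignments meets the threshold.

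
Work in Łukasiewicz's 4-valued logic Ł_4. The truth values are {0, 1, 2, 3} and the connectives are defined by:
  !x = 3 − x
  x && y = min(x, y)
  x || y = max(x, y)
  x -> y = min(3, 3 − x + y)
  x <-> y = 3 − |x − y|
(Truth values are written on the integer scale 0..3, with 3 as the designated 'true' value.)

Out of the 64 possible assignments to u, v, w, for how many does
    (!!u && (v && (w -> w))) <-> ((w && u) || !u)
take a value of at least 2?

value 3: 10 assignments (counts)
value 2: 26 assignments (counts)
value 1: 10 assignments
value 0: 18 assignments
So 36 of the 64 assignments meet the threshold.

36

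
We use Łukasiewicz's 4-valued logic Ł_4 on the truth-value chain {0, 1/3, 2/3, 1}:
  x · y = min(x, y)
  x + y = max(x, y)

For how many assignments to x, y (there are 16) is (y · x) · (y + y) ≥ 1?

1

x = 0, y = 0 ↦ 0  <
x = 0, y = 1/3 ↦ 0  <
x = 0, y = 2/3 ↦ 0  <
x = 0, y = 1 ↦ 0  <
x = 1/3, y = 0 ↦ 0  <
x = 1/3, y = 1/3 ↦ 1/3  <
x = 1/3, y = 2/3 ↦ 1/3  <
x = 1/3, y = 1 ↦ 1/3  <
x = 2/3, y = 0 ↦ 0  <
x = 2/3, y = 1/3 ↦ 1/3  <
x = 2/3, y = 2/3 ↦ 2/3  <
x = 2/3, y = 1 ↦ 2/3  <
x = 1, y = 0 ↦ 0  <
x = 1, y = 1/3 ↦ 1/3  <
x = 1, y = 2/3 ↦ 2/3  <
x = 1, y = 1 ↦ 1  ≥
So 1 of the 16 assignments meets the threshold.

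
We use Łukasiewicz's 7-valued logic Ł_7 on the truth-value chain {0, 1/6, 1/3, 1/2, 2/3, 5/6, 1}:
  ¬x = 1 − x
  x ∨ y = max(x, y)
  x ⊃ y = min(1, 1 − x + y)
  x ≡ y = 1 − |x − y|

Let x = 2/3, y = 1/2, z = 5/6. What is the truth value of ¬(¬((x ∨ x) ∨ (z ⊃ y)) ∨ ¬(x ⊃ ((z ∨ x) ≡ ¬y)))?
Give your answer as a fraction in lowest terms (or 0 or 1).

2/3

x ∨ x = 2/3 ∨ 2/3 = 2/3
z ⊃ y = 5/6 ⊃ 1/2 = 2/3
(x ∨ x) ∨ (z ⊃ y) = 2/3 ∨ 2/3 = 2/3
¬((x ∨ x) ∨ (z ⊃ y)) = ¬2/3 = 1/3
z ∨ x = 5/6 ∨ 2/3 = 5/6
¬y = ¬1/2 = 1/2
(z ∨ x) ≡ ¬y = 5/6 ≡ 1/2 = 2/3
x ⊃ ((z ∨ x) ≡ ¬y) = 2/3 ⊃ 2/3 = 1
¬(x ⊃ ((z ∨ x) ≡ ¬y)) = ¬1 = 0
¬((x ∨ x) ∨ (z ⊃ y)) ∨ ¬(x ⊃ ((z ∨ x) ≡ ¬y)) = 1/3 ∨ 0 = 1/3
¬(¬((x ∨ x) ∨ (z ⊃ y)) ∨ ¬(x ⊃ ((z ∨ x) ≡ ¬y))) = ¬1/3 = 2/3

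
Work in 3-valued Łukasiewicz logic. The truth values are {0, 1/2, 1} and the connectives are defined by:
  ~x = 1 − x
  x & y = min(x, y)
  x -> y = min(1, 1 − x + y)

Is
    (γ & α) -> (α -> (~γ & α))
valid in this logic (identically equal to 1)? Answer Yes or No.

No

Counterexample: take α = 1, γ = 1.
γ & α = 1 & 1 = 1
~γ = ~1 = 0
~γ & α = 0 & 1 = 0
α -> (~γ & α) = 1 -> 0 = 0
(γ & α) -> (α -> (~γ & α)) = 1 -> 0 = 0
This gives 0 ≠ 1.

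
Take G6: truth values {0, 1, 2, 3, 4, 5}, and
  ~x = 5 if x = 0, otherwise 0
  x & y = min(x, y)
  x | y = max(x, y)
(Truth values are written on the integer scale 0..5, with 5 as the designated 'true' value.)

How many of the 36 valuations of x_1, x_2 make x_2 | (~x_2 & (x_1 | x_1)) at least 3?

21

value 5: 7 assignments (counts)
value 4: 7 assignments (counts)
value 3: 7 assignments (counts)
value 2: 7 assignments
value 1: 7 assignments
value 0: 1 assignment
So 21 of the 36 assignments meet the threshold.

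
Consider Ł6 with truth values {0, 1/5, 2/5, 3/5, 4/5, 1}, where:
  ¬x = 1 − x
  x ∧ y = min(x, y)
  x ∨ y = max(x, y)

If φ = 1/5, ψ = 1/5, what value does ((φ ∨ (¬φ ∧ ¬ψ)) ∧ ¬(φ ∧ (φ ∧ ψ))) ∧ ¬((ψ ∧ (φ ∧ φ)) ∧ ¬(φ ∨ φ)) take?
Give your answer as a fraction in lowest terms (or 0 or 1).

4/5

¬φ = ¬1/5 = 4/5
¬ψ = ¬1/5 = 4/5
¬φ ∧ ¬ψ = 4/5 ∧ 4/5 = 4/5
φ ∨ (¬φ ∧ ¬ψ) = 1/5 ∨ 4/5 = 4/5
φ ∧ ψ = 1/5 ∧ 1/5 = 1/5
φ ∧ (φ ∧ ψ) = 1/5 ∧ 1/5 = 1/5
¬(φ ∧ (φ ∧ ψ)) = ¬1/5 = 4/5
(φ ∨ (¬φ ∧ ¬ψ)) ∧ ¬(φ ∧ (φ ∧ ψ)) = 4/5 ∧ 4/5 = 4/5
φ ∧ φ = 1/5 ∧ 1/5 = 1/5
ψ ∧ (φ ∧ φ) = 1/5 ∧ 1/5 = 1/5
φ ∨ φ = 1/5 ∨ 1/5 = 1/5
¬(φ ∨ φ) = ¬1/5 = 4/5
(ψ ∧ (φ ∧ φ)) ∧ ¬(φ ∨ φ) = 1/5 ∧ 4/5 = 1/5
¬((ψ ∧ (φ ∧ φ)) ∧ ¬(φ ∨ φ)) = ¬1/5 = 4/5
((φ ∨ (¬φ ∧ ¬ψ)) ∧ ¬(φ ∧ (φ ∧ ψ))) ∧ ¬((ψ ∧ (φ ∧ φ)) ∧ ¬(φ ∨ φ)) = 4/5 ∧ 4/5 = 4/5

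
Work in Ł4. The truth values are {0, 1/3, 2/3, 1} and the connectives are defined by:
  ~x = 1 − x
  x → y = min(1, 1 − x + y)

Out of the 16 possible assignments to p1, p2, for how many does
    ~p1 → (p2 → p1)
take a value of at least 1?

12

p1 = 0, p2 = 0 ↦ 1  ≥
p1 = 0, p2 = 1/3 ↦ 2/3  <
p1 = 0, p2 = 2/3 ↦ 1/3  <
p1 = 0, p2 = 1 ↦ 0  <
p1 = 1/3, p2 = 0 ↦ 1  ≥
p1 = 1/3, p2 = 1/3 ↦ 1  ≥
p1 = 1/3, p2 = 2/3 ↦ 1  ≥
p1 = 1/3, p2 = 1 ↦ 2/3  <
p1 = 2/3, p2 = 0 ↦ 1  ≥
p1 = 2/3, p2 = 1/3 ↦ 1  ≥
p1 = 2/3, p2 = 2/3 ↦ 1  ≥
p1 = 2/3, p2 = 1 ↦ 1  ≥
p1 = 1, p2 = 0 ↦ 1  ≥
p1 = 1, p2 = 1/3 ↦ 1  ≥
p1 = 1, p2 = 2/3 ↦ 1  ≥
p1 = 1, p2 = 1 ↦ 1  ≥
So 12 of the 16 assignments meet the threshold.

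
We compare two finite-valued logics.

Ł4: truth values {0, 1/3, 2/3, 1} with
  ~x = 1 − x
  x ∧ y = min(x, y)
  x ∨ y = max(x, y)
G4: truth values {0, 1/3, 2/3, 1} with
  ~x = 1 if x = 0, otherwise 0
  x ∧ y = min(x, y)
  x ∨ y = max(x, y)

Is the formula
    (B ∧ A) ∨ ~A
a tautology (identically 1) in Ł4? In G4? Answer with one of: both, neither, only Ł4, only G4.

neither

In Ł4: at A = 1/3, B = 0 the value is 2/3 — not a tautology.
In G4: at A = 1/3, B = 0 the value is 0 — not a tautology.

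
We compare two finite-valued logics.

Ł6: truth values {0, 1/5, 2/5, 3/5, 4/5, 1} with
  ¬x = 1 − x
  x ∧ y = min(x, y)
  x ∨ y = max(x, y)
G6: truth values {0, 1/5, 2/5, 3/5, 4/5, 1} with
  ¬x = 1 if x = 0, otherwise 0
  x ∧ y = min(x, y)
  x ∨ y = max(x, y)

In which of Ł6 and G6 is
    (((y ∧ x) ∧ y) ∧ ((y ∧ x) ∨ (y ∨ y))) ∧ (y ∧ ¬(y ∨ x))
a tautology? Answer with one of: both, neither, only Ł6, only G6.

neither

In Ł6: at x = 0, y = 0 the value is 0 — not a tautology.
In G6: at x = 0, y = 0 the value is 0 — not a tautology.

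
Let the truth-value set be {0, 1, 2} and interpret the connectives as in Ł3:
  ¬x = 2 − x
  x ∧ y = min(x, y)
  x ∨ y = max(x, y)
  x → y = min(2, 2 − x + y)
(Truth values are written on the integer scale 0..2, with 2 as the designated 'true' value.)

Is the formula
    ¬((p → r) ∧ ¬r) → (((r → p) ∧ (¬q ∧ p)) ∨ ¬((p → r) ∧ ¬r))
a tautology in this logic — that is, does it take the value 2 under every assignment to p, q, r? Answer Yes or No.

Yes

At p = 2, q = 2, r = 1, for instance:
p → r = 2 → 1 = 1
¬r = ¬1 = 1
(p → r) ∧ ¬r = 1 ∧ 1 = 1
¬((p → r) ∧ ¬r) = ¬1 = 1
r → p = 1 → 2 = 2
¬q = ¬2 = 0
¬q ∧ p = 0 ∧ 2 = 0
(r → p) ∧ (¬q ∧ p) = 2 ∧ 0 = 0
((r → p) ∧ (¬q ∧ p)) ∨ ¬((p → r) ∧ ¬r) = 0 ∨ 1 = 1
¬((p → r) ∧ ¬r) → (((r → p) ∧ (¬q ∧ p)) ∨ ¬((p → r) ∧ ¬r)) = 1 → 1 = 2
and checking the remaining 26 assignments likewise gives ≥ 2 in every case.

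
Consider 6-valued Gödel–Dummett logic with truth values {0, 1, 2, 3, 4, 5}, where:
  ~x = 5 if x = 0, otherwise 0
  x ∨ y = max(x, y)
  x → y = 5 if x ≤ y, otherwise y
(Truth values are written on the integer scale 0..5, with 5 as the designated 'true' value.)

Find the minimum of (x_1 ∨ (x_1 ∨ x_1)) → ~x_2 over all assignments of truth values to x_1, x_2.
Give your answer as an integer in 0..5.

0

Take x_1 = 1, x_2 = 1:
x_1 ∨ x_1 = 1 ∨ 1 = 1
x_1 ∨ (x_1 ∨ x_1) = 1 ∨ 1 = 1
~x_2 = ~1 = 0
(x_1 ∨ (x_1 ∨ x_1)) → ~x_2 = 1 → 0 = 0
No assignment yields a value below 0, so this is the minimum.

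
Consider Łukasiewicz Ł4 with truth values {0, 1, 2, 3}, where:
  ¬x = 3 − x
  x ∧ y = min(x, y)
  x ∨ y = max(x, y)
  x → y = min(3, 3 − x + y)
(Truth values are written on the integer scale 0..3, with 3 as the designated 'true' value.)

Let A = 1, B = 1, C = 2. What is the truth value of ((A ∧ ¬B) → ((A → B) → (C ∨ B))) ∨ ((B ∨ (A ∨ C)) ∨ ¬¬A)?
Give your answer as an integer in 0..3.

3

¬B = ¬1 = 2
A ∧ ¬B = 1 ∧ 2 = 1
A → B = 1 → 1 = 3
C ∨ B = 2 ∨ 1 = 2
(A → B) → (C ∨ B) = 3 → 2 = 2
(A ∧ ¬B) → ((A → B) → (C ∨ B)) = 1 → 2 = 3
A ∨ C = 1 ∨ 2 = 2
B ∨ (A ∨ C) = 1 ∨ 2 = 2
¬A = ¬1 = 2
¬¬A = ¬2 = 1
(B ∨ (A ∨ C)) ∨ ¬¬A = 2 ∨ 1 = 2
((A ∧ ¬B) → ((A → B) → (C ∨ B))) ∨ ((B ∨ (A ∨ C)) ∨ ¬¬A) = 3 ∨ 2 = 3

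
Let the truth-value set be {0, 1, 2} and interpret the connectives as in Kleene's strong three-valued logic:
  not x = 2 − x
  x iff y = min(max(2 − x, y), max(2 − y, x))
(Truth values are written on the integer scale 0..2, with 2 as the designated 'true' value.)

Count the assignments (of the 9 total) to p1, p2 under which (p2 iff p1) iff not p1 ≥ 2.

2

p1 = 0, p2 = 0 ↦ 2  ≥
p1 = 0, p2 = 1 ↦ 1  <
p1 = 0, p2 = 2 ↦ 0  <
p1 = 1, p2 = 0 ↦ 1  <
p1 = 1, p2 = 1 ↦ 1  <
p1 = 1, p2 = 2 ↦ 1  <
p1 = 2, p2 = 0 ↦ 2  ≥
p1 = 2, p2 = 1 ↦ 1  <
p1 = 2, p2 = 2 ↦ 0  <
So 2 of the 9 assignments meet the threshold.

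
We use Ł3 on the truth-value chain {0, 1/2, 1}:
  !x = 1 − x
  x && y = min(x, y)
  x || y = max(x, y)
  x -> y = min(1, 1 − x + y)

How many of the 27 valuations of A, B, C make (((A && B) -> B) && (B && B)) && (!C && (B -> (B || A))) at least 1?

3

value 1: 3 assignments (counts)
value 1/2: 9 assignments
value 0: 15 assignments
So 3 of the 27 assignments meet the threshold.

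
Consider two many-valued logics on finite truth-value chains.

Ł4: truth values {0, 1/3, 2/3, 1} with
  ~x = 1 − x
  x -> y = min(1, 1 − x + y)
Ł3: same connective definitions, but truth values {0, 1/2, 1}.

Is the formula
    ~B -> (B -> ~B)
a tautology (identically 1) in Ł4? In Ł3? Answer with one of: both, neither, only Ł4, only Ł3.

both

In Ł4: every assignment gives 1 — tautology.
In Ł3: every assignment gives 1 — tautology.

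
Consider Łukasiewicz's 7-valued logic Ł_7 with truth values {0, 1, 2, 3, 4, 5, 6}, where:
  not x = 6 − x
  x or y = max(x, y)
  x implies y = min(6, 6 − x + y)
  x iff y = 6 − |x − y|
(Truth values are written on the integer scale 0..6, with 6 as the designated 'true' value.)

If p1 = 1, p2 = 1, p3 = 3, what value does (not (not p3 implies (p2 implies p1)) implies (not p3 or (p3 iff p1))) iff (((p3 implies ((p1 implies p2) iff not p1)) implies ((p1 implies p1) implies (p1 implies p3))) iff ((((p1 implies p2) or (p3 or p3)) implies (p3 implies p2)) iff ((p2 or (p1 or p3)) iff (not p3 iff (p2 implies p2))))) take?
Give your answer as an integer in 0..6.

4

not p3 = not 3 = 3
p2 implies p1 = 1 implies 1 = 6
not p3 implies (p2 implies p1) = 3 implies 6 = 6
not (not p3 implies (p2 implies p1)) = not 6 = 0
not p3 = not 3 = 3
p3 iff p1 = 3 iff 1 = 4
not p3 or (p3 iff p1) = 3 or 4 = 4
not (not p3 implies (p2 implies p1)) implies (not p3 or (p3 iff p1)) = 0 implies 4 = 6
p1 implies p2 = 1 implies 1 = 6
not p1 = not 1 = 5
(p1 implies p2) iff not p1 = 6 iff 5 = 5
p3 implies ((p1 implies p2) iff not p1) = 3 implies 5 = 6
p1 implies p1 = 1 implies 1 = 6
p1 implies p3 = 1 implies 3 = 6
(p1 implies p1) implies (p1 implies p3) = 6 implies 6 = 6
(p3 implies ((p1 implies p2) iff not p1)) implies ((p1 implies p1) implies (p1 implies p3)) = 6 implies 6 = 6
p1 implies p2 = 1 implies 1 = 6
p3 or p3 = 3 or 3 = 3
(p1 implies p2) or (p3 or p3) = 6 or 3 = 6
p3 implies p2 = 3 implies 1 = 4
((p1 implies p2) or (p3 or p3)) implies (p3 implies p2) = 6 implies 4 = 4
p1 or p3 = 1 or 3 = 3
p2 or (p1 or p3) = 1 or 3 = 3
not p3 = not 3 = 3
p2 implies p2 = 1 implies 1 = 6
not p3 iff (p2 implies p2) = 3 iff 6 = 3
(p2 or (p1 or p3)) iff (not p3 iff (p2 implies p2)) = 3 iff 3 = 6
(((p1 implies p2) or (p3 or p3)) implies (p3 implies p2)) iff ((p2 or (p1 or p3)) iff (not p3 iff (p2 implies p2))) = 4 iff 6 = 4
((p3 implies ((p1 implies p2) iff not p1)) implies ((p1 implies p1) implies (p1 implies p3))) iff ((((p1 implies p2) or (p3 or p3)) implies (p3 implies p2)) iff ((p2 or (p1 or p3)) iff (not p3 iff (p2 implies p2)))) = 6 iff 4 = 4
(not (not p3 implies (p2 implies p1)) implies (not p3 or (p3 iff p1))) iff (((p3 implies ((p1 implies p2) iff not p1)) implies ((p1 implies p1) implies (p1 implies p3))) iff ((((p1 implies p2) or (p3 or p3)) implies (p3 implies p2)) iff ((p2 or (p1 or p3)) iff (not p3 iff (p2 implies p2))))) = 6 iff 4 = 4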